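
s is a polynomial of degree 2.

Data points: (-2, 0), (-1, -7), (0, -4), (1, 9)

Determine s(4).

Write s(t) = at² + bt + c; the 4 given values yield a linear system in the 3 coefficients.
Solving, s(t) = 5t² + 8t - 4.
Then s(4) = 108.

108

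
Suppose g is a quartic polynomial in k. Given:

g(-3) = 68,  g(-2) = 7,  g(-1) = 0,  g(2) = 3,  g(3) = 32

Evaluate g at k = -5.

Write g(k) = ak^4 + bk³ + ck² + dk + e; the 5 given values yield a linear system in the 5 coefficients.
Solving, g(k) = k^4 - k³ - 4k² + 3k + 5.
Then g(-5) = 640.

640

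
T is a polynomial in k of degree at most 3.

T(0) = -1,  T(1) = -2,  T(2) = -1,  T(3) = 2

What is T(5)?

First differences: -1, 1, 3. Second differences: 2, 2.
Level-2 differences are constant, so T has degree 2.
Fitting a degree-2 polynomial gives T(k) = k² - 2k - 1.
Then T(5) = 14.

14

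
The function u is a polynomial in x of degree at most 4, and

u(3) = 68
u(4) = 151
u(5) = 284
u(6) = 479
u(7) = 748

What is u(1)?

Write u(x) = ax^4 + bx³ + cx² + dx + e; the 5 given values yield a linear system in the 5 coefficients.
Solving, the leading coefficient vanishes, and u(x) = 2x³ + x² + 2x - 1.
Then u(1) = 4.

4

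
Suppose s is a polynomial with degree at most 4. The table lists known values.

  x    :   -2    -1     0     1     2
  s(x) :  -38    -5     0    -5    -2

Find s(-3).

-117

Write s(x) = ax^4 + bx³ + cx² + dx + e; the 5 given values yield a linear system in the 5 coefficients.
Solving, the leading coefficient vanishes, and s(x) = 3x³ - 5x² - 3x.
Then s(-3) = -117.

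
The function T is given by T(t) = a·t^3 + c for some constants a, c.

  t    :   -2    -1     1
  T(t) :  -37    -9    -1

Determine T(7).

From T(-2) = -37 and T(-1) = -9: -8a + c = -37 and -1a + c = -9.
Subtracting: 7a = 28, so a = 4; then c = -37 − 4·(-8) = -5.
So T(t) = 4t³ − 5, and T(7) = 1367.

1367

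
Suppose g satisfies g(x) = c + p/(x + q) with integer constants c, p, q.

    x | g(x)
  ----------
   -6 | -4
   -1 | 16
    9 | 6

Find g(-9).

(g(x) − c)(x + q) = p for each data point; the three points give a linear system in c and q, then p follows.
Solving: c = 4, q = 3, p = 24, so g(x) = 4 + 24/(x + 3).
Then g(-9) = 4 + 24/(-6) = 0.

0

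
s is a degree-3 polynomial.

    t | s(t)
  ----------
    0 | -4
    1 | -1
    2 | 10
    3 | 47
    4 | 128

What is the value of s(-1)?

-17

First differences: 3, 11, 37, 81. Second differences: 8, 26, 44. Third differences: 18, 18.
Level-3 differences are constant, so s has degree 3.
Fitting a degree-3 polynomial gives s(t) = 3t³ - 5t² + 5t - 4.
Then s(-1) = -17.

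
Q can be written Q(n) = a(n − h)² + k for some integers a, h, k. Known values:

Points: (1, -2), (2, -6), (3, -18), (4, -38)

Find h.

1

First differences -4, -12, -20; second difference -8 = 2a, so a = -4.
Expanding, the n-coefficient is −2ah = 8h; matching it to the data gives h = 1, and then k = -2.
So Q(n) = -4(n − 1)² − 2.
Hence h = 1.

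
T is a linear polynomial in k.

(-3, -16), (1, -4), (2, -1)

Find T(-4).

-19

Write T(k) = ak + b; the 3 given values yield a linear system in the 2 coefficients.
Solving, T(k) = 3k - 7.
Then T(-4) = -19.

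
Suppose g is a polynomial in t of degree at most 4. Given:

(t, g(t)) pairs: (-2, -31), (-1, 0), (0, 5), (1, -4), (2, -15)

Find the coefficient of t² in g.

-7

First differences: 31, 5, -9, -11. Second differences: -26, -14, -2. Third differences: 12, 12.
Level-3 differences are constant, so g has degree 3.
Fitting a degree-3 polynomial gives g(t) = 2t³ - 7t² - 4t + 5.
The coefficient of t² is -7.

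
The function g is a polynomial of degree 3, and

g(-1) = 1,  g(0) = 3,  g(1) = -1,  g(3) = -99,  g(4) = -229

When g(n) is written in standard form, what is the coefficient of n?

2

Write g(n) = an³ + bn² + cn + d; the 5 given values yield a linear system in the 4 coefficients.
Solving, g(n) = -3n³ - 3n² + 2n + 3.
The coefficient of n is 2.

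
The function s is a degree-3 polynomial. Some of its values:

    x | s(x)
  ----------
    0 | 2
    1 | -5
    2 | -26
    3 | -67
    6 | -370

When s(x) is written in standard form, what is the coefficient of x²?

-4

Write s(x) = ax³ + bx² + cx + d; the 5 given values yield a linear system in the 4 coefficients.
Solving, s(x) = -x³ - 4x² - 2x + 2.
The coefficient of x² is -4.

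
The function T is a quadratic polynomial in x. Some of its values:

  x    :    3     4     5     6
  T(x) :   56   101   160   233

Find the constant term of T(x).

Write T(x) = ax² + bx + c; the 4 given values yield a linear system in the 3 coefficients.
Solving, T(x) = 7x² - 4x + 5.
The constant term is T(0) = 5.

5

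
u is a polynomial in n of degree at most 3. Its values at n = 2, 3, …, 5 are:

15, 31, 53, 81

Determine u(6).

115

Write u(n) = an³ + bn² + cn + d; the 4 given values yield a linear system in the 4 coefficients.
Solving, the leading coefficient vanishes, and u(n) = 3n² + n + 1.
Then u(6) = 115.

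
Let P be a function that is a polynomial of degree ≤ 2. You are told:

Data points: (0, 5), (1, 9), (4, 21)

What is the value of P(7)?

33

Write P(k) = ak² + bk + c; the 3 given values yield a linear system in the 3 coefficients.
Solving, the leading coefficient vanishes, and P(k) = 4k + 5.
Then P(7) = 33.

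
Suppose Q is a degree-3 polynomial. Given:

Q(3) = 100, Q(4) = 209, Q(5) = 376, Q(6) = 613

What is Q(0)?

1

Write Q(k) = ak³ + bk² + ck + d; the 4 given values yield a linear system in the 4 coefficients.
Solving, Q(k) = 2k³ + 5k² + 1.
The constant term is Q(0) = 1.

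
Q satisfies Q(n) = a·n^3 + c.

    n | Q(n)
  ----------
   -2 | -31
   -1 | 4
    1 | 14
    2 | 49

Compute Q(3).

From Q(-2) = -31 and Q(-1) = 4: -8a + c = -31 and -1a + c = 4.
Subtracting: 7a = 35, so a = 5; then c = -31 − 5·(-8) = 9.
So Q(n) = 5n³ + 9, and Q(3) = 144.

144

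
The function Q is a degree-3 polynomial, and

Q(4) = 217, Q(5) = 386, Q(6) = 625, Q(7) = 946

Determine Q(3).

106

Write Q(m) = am³ + bm² + cm + d; the 4 given values yield a linear system in the 4 coefficients.
Solving, Q(m) = 2m³ + 5m² + 2m + 1.
Then Q(3) = 106.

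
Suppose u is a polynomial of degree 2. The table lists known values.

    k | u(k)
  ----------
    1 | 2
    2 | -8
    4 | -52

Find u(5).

Write u(k) = ak² + bk + c; the 3 given values yield a linear system in the 3 coefficients.
Solving, u(k) = -4k² + 2k + 4.
Then u(5) = -86.

-86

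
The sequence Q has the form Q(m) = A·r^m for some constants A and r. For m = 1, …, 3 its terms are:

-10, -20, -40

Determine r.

2

Consecutive ratio: -20/(-10) = 2, and -40/(-20) = 2, so r = 2.
Then A·2^1 = -10 gives A = -5, and Q(m) = -5·2^m.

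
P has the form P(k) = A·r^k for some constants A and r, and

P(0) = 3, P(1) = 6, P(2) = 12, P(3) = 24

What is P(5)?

Consecutive ratio: 6/3 = 2, and 12/6 = 2, so r = 2.
Then A·2^0 = 3 gives A = 3, and P(k) = 3·2^k.
P(5) = 3·2^5 = 96.

96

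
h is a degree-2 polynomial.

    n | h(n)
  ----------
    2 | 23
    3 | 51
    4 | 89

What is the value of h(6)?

195

Write h(n) = an² + bn + c; the 3 given values yield a linear system in the 3 coefficients.
Solving, h(n) = 5n² + 3n - 3.
Then h(6) = 195.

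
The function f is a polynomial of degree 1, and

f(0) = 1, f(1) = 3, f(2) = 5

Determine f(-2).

Write f(t) = at + b; the 3 given values yield a linear system in the 2 coefficients.
Solving, f(t) = 2t + 1.
Then f(-2) = -3.

-3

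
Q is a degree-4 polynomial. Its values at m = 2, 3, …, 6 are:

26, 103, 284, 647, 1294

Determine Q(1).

Write Q(m) = am^4 + bm³ + cm² + dm + e; the 5 given values yield a linear system in the 5 coefficients.
Solving, Q(m) = m^4 - m³ + 6m² + m - 8.
Then Q(1) = -1.

-1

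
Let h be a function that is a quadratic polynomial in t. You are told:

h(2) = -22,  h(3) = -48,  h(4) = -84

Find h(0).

Write h(t) = at² + bt + c; the 3 given values yield a linear system in the 3 coefficients.
Solving, h(t) = -5t² - t.
Then h(0) = 0.

0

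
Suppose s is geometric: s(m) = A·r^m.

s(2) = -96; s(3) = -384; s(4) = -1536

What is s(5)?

-6144

Consecutive ratio: -384/(-96) = 4, and -1536/(-384) = 4, so r = 4.
Then A·4^2 = -96 gives A = -6, and s(m) = -6·4^m.
s(5) = -6·4^5 = -6144.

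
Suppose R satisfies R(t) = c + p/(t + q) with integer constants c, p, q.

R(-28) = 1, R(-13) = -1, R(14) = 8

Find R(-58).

2

(R(t) − c)(t + q) = p for each data point; the three points give a linear system in c and q, then p follows.
Solving: c = 3, q = -2, p = 60, so R(t) = 3 + 60/(t − 2).
Then R(-58) = 3 + 60/(-60) = 2.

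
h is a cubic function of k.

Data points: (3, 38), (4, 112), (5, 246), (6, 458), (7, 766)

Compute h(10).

First differences: 74, 134, 212, 308. Second differences: 60, 78, 96. Third differences: 18, 18.
Level-3 differences are constant, so h has degree 3.
Fitting a degree-3 polynomial gives h(k) = 3k³ - 6k² + 5k - 4.
Then h(10) = 2446.

2446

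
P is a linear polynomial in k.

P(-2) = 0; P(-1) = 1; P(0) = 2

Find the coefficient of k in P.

1

First differences: 1, 1.
Level-1 differences are constant, so P has degree 1.
Fitting a degree-1 polynomial gives P(k) = k + 2.
The coefficient of k is 1.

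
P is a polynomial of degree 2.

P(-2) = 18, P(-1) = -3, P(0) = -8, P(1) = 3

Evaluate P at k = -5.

177

First differences: -21, -5, 11. Second differences: 16, 16.
Level-2 differences are constant, so P has degree 2.
Fitting a degree-2 polynomial gives P(k) = 8k² + 3k - 8.
Then P(-5) = 177.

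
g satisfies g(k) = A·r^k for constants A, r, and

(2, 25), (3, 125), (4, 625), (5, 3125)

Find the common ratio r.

Consecutive ratio: 125/25 = 5, and 625/125 = 5, so r = 5.
Then A·5^2 = 25 gives A = 1, and g(k) = 1·5^k.

5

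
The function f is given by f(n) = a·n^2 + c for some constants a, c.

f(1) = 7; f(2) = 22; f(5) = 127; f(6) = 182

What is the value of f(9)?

From f(1) = 7 and f(2) = 22: 1a + c = 7 and 4a + c = 22.
Subtracting: 3a = 15, so a = 5; then c = 7 − 5·1 = 2.
So f(n) = 5n² + 2, and f(9) = 407.

407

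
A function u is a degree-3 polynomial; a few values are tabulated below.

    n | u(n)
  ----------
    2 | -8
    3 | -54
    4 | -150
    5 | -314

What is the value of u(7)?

Write u(n) = an³ + bn² + cn + d; the 4 given values yield a linear system in the 4 coefficients.
Solving, u(n) = -3n³ + 2n² + n + 6.
Then u(7) = -918.

-918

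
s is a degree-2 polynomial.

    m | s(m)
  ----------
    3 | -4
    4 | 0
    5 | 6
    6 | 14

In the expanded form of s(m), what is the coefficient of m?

-3

First differences: 4, 6, 8. Second differences: 2, 2.
Level-2 differences are constant, so s has degree 2.
Fitting a degree-2 polynomial gives s(m) = m² - 3m - 4.
The coefficient of m is -3.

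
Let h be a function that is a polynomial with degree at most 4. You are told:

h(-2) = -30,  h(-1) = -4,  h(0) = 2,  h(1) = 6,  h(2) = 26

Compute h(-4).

-214

Write h(x) = ax^4 + bx³ + cx² + dx + e; the 5 given values yield a linear system in the 5 coefficients.
Solving, the leading coefficient vanishes, and h(x) = 3x³ - x² + 2x + 2.
Then h(-4) = -214.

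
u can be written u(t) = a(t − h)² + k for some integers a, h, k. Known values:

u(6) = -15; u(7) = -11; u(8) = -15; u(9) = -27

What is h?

7

First differences 4, -4, -12; second difference -8 = 2a, so a = -4.
Expanding, the t-coefficient is −2ah = 8h; matching it to the data gives h = 7, and then k = -11.
So u(t) = -4(t − 7)² − 11.
Hence h = 7.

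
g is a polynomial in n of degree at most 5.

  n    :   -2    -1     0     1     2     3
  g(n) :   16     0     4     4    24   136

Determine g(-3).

Write g(n) = an^5 + bn^4 + cn³ + dn² + en + p; the 6 given values yield a linear system in the 6 coefficients.
Solving, the leading coefficient vanishes, and g(n) = 2n^4 - 4n² + 2n + 4.
Then g(-3) = 124.

124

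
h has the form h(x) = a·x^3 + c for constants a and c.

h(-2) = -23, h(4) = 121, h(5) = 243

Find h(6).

From h(-2) = -23 and h(4) = 121: -8a + c = -23 and 64a + c = 121.
Subtracting: 72a = 144, so a = 2; then c = -23 − 2·(-8) = -7.
So h(x) = 2x³ − 7, and h(6) = 425.

425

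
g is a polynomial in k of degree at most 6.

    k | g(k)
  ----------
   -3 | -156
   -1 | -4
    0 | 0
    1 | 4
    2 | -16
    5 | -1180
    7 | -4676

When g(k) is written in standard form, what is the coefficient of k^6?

Write g(k) = ak^6 + bk^5 + ck^4 + dk³ + ek² + pk + q; the 7 given values yield a linear system in the 7 coefficients.
Solving, the top 2 coefficients vanish, and g(k) = -2k^4 + 2k² + 4k.
The coefficient of k^6 is 0.

0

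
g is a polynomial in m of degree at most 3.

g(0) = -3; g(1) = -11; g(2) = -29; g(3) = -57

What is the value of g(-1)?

Write g(m) = am³ + bm² + cm + d; the 4 given values yield a linear system in the 4 coefficients.
Solving, the leading coefficient vanishes, and g(m) = -5m² - 3m - 3.
Then g(-1) = -5.

-5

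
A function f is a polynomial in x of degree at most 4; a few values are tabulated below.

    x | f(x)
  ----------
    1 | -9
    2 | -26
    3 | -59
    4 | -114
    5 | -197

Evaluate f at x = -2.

First differences: -17, -33, -55, -83. Second differences: -16, -22, -28. Third differences: -6, -6.
Level-3 differences are constant, so f has degree 3.
Fitting a degree-3 polynomial gives f(x) = -x³ - 2x² - 4x - 2.
Then f(-2) = 6.

6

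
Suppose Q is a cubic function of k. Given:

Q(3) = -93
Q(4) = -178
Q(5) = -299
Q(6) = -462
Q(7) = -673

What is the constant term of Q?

First differences: -85, -121, -163, -211. Second differences: -36, -42, -48. Third differences: -6, -6.
Level-3 differences are constant, so Q has degree 3.
Fitting a degree-3 polynomial gives Q(k) = -k³ - 6k² - 6k + 6.
The constant term is Q(0) = 6.

6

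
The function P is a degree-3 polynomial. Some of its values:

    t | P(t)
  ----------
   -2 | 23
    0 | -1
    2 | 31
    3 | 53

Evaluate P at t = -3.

71

Write P(t) = at³ + bt² + ct + d; the 4 given values yield a linear system in the 4 coefficients.
Solving, P(t) = -t³ + 7t² + 6t - 1.
Then P(-3) = 71.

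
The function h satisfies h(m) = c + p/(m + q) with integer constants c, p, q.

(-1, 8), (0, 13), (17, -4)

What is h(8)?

-7

(h(m) − c)(m + q) = p for each data point; the three points give a linear system in c and q, then p follows.
Solving: c = -2, q = -2, p = -30, so h(m) = -2 − 30/(m − 2).
Then h(8) = -2 − 30/6 = -7.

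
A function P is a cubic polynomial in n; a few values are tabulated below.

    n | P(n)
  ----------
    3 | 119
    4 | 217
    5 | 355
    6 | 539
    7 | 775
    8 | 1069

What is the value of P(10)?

Write P(n) = an³ + bn² + cn + d; the 6 given values yield a linear system in the 4 coefficients.
Solving, P(n) = n³ + 8n² + 5n + 5.
Then P(10) = 1855.

1855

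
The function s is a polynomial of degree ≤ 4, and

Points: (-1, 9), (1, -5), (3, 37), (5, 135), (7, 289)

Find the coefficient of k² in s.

7

Write s(k) = ak^4 + bk³ + ck² + dk + e; the 5 given values yield a linear system in the 5 coefficients.
Solving, the top 2 coefficients vanish, and s(k) = 7k² - 7k - 5.
The coefficient of k² is 7.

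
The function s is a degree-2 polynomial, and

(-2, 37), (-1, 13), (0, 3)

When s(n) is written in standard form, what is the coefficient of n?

-3

Write s(n) = an² + bn + c; the 3 given values yield a linear system in the 3 coefficients.
Solving, s(n) = 7n² - 3n + 3.
The coefficient of n is -3.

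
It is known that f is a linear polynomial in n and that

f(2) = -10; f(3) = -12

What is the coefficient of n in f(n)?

Write f(n) = an + b; the 2 given values yield a linear system in the 2 coefficients.
Solving, f(n) = -2n - 6.
The coefficient of n is -2.

-2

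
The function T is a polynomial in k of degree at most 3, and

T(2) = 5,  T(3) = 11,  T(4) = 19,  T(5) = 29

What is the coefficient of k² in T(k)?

Write T(k) = ak³ + bk² + ck + d; the 4 given values yield a linear system in the 4 coefficients.
Solving, the leading coefficient vanishes, and T(k) = k² + k - 1.
The coefficient of k² is 1.

1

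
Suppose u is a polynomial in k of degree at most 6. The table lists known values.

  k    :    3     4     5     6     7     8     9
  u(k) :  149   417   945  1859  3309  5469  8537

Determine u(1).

9

First differences: 268, 528, 914, 1450, 2160, 3068. Second differences: 260, 386, 536, 710, 908. Third differences: 126, 150, 174, 198. Fourth differences: 24, 24, 24.
Level-4 differences are constant, so u has degree 4.
Fitting a degree-4 polynomial gives u(k) = k^4 + 3k³ - 3k² + 3k + 5.
Then u(1) = 9.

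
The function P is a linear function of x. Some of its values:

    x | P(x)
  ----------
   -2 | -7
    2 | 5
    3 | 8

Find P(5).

Write P(x) = ax + b; the 3 given values yield a linear system in the 2 coefficients.
Solving, P(x) = 3x - 1.
Then P(5) = 14.

14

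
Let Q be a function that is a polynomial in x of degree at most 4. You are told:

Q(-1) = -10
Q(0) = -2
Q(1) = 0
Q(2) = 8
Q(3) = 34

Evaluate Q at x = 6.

340

First differences: 8, 2, 8, 26. Second differences: -6, 6, 18. Third differences: 12, 12.
Level-3 differences are constant, so Q has degree 3.
Fitting a degree-3 polynomial gives Q(x) = 2x³ - 3x² + 3x - 2.
Then Q(6) = 340.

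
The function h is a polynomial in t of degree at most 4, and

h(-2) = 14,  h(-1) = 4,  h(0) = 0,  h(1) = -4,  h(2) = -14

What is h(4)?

First differences: -10, -4, -4, -10. Second differences: 6, 0, -6. Third differences: -6, -6.
Level-3 differences are constant, so h has degree 3.
Fitting a degree-3 polynomial gives h(t) = -t³ - 3t.
Then h(4) = -76.

-76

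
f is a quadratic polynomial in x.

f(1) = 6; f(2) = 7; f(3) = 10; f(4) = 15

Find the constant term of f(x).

First differences: 1, 3, 5. Second differences: 2, 2.
Level-2 differences are constant, so f has degree 2.
Fitting a degree-2 polynomial gives f(x) = x² - 2x + 7.
The constant term is f(0) = 7.

7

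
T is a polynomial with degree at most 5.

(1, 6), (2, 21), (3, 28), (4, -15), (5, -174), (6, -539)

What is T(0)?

Write T(x) = ax^5 + bx^4 + cx³ + dx² + ex + p; the 6 given values yield a linear system in the 6 coefficients.
Solving, the leading coefficient vanishes, and T(x) = -x^4 + 3x³ + 3x² + 1.
Then T(0) = 1.

1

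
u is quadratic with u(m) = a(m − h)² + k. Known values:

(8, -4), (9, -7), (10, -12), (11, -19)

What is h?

7

First differences -3, -5, -7; second difference -2 = 2a, so a = -1.
Expanding, the m-coefficient is −2ah = 2h; matching it to the data gives h = 7, and then k = -3.
So u(m) = -1(m − 7)² − 3.
Hence h = 7.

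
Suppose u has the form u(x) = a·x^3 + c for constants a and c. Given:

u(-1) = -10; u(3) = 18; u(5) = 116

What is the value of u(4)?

From u(-1) = -10 and u(3) = 18: -1a + c = -10 and 27a + c = 18.
Subtracting: 28a = 28, so a = 1; then c = -10 − 1·(-1) = -9.
So u(x) = 1x³ − 9, and u(4) = 55.

55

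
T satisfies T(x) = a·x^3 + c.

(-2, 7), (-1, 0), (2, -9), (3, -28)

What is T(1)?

From T(-2) = 7 and T(-1) = 0: -8a + c = 7 and -1a + c = 0.
Subtracting: 7a = -7, so a = -1; then c = 7 − (-1)·(-8) = -1.
So T(x) = -1x³ − 1, and T(1) = -2.

-2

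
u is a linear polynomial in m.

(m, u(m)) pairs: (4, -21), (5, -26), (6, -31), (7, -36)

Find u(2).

-11

First differences: -5, -5, -5.
Level-1 differences are constant, so u has degree 1.
Fitting a degree-1 polynomial gives u(m) = -5m - 1.
Then u(2) = -11.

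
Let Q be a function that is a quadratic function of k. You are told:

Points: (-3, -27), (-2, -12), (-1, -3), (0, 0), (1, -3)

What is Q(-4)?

-48

Write Q(k) = ak² + bk + c; the 5 given values yield a linear system in the 3 coefficients.
Solving, Q(k) = -3k².
Then Q(-4) = -48.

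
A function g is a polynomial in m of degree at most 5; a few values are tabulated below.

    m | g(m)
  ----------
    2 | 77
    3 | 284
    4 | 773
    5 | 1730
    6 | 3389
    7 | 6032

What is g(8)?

9989

Write g(m) = am^5 + bm^4 + cm³ + dm² + em + p; the 6 given values yield a linear system in the 6 coefficients.
Solving, the leading coefficient vanishes, and g(m) = 2m^4 + 3m³ + 4m² + 5.
Then g(8) = 9989.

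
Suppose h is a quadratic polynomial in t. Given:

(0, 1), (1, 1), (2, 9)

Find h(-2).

Write h(t) = at² + bt + c; the 3 given values yield a linear system in the 3 coefficients.
Solving, h(t) = 4t² - 4t + 1.
Then h(-2) = 25.

25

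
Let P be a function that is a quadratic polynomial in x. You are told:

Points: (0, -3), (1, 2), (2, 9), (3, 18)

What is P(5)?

Write P(x) = ax² + bx + c; the 4 given values yield a linear system in the 3 coefficients.
Solving, P(x) = x² + 4x - 3.
Then P(5) = 42.

42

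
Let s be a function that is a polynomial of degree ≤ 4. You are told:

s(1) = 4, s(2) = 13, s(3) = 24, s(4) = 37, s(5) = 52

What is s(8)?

First differences: 9, 11, 13, 15. Second differences: 2, 2, 2.
Level-2 differences are constant, so s has degree 2.
Fitting a degree-2 polynomial gives s(n) = n² + 6n - 3.
Then s(8) = 109.

109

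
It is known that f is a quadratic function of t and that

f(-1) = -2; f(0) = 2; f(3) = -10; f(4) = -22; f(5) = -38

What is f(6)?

Write f(t) = at² + bt + c; the 5 given values yield a linear system in the 3 coefficients.
Solving, f(t) = -2t² + 2t + 2.
Then f(6) = -58.

-58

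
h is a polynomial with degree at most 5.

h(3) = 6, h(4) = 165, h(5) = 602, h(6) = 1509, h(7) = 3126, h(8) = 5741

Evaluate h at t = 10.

15357

Write h(t) = at^5 + bt^4 + ct³ + dt² + et + p; the 6 given values yield a linear system in the 6 coefficients.
Solving, the leading coefficient vanishes, and h(t) = 2t^4 - 4t³ - 7t² + 6t - 3.
Then h(10) = 15357.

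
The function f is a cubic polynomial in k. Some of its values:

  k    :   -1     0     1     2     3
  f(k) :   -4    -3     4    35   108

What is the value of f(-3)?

First differences: 1, 7, 31, 73. Second differences: 6, 24, 42. Third differences: 18, 18.
Level-3 differences are constant, so f has degree 3.
Fitting a degree-3 polynomial gives f(k) = 3k³ + 3k² + k - 3.
Then f(-3) = -60.

-60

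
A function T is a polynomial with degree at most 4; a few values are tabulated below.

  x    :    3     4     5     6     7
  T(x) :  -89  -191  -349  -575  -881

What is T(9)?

Write T(x) = ax^4 + bx³ + cx² + dx + e; the 5 given values yield a linear system in the 5 coefficients.
Solving, the leading coefficient vanishes, and T(x) = -2x³ - 4x² + 1.
Then T(9) = -1781.

-1781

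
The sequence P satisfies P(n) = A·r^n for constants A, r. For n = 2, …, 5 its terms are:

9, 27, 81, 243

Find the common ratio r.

Consecutive ratio: 27/9 = 3, and 81/27 = 3, so r = 3.
Then A·3^2 = 9 gives A = 1, and P(n) = 1·3^n.

3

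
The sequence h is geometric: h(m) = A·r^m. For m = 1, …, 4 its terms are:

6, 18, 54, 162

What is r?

3

Consecutive ratio: 18/6 = 3, and 54/18 = 3, so r = 3.
Then A·3^1 = 6 gives A = 2, and h(m) = 2·3^m.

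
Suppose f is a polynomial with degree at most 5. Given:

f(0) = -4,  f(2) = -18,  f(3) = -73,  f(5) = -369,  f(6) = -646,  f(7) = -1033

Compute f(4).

Write f(t) = at^5 + bt^4 + ct³ + dt² + et + p; the 6 given values yield a linear system in the 6 coefficients.
Solving, the top 2 coefficients vanish, and f(t) = -3t³ - t² + 7t - 4.
Then f(4) = -184.

-184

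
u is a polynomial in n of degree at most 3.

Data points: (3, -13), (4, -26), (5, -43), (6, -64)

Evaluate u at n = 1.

1

First differences: -13, -17, -21. Second differences: -4, -4.
Level-2 differences are constant, so u has degree 2.
Fitting a degree-2 polynomial gives u(n) = -2n² + n + 2.
Then u(1) = 1.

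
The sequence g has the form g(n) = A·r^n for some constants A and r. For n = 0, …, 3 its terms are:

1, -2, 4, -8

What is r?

Consecutive ratio: -2/1 = -2, and 4/(-2) = -2, so r = -2.
Then A·(-2)^0 = 1 gives A = 1, and g(n) = 1·(-2)^n.

-2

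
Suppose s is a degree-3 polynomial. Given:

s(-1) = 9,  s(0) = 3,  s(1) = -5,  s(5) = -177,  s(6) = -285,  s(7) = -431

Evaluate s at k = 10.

Write s(k) = ak³ + bk² + ck + d; the 6 given values yield a linear system in the 4 coefficients.
Solving, s(k) = -k³ - k² - 6k + 3.
Then s(10) = -1157.

-1157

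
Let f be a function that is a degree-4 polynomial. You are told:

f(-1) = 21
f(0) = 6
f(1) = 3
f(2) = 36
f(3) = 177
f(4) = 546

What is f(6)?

2688

First differences: -15, -3, 33, 141, 369. Second differences: 12, 36, 108, 228. Third differences: 24, 72, 120. Fourth differences: 48, 48.
Level-4 differences are constant, so f has degree 4.
Fitting a degree-4 polynomial gives f(k) = 2k^4 + 4k² - 9k + 6.
Then f(6) = 2688.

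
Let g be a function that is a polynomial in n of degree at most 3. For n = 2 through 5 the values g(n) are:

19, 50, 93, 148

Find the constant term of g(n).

First differences: 31, 43, 55. Second differences: 12, 12.
Level-2 differences are constant, so g has degree 2.
Fitting a degree-2 polynomial gives g(n) = 6n² + n - 7.
The constant term is g(0) = -7.

-7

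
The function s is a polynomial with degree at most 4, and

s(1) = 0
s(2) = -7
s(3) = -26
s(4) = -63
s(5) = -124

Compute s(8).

-511

Write s(k) = ak^4 + bk³ + ck² + dk + e; the 5 given values yield a linear system in the 5 coefficients.
Solving, the leading coefficient vanishes, and s(k) = -k³ + 1.
Then s(8) = -511.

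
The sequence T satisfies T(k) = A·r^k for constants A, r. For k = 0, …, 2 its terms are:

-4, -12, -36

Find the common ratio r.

3

Consecutive ratio: -12/(-4) = 3, and -36/(-12) = 3, so r = 3.
Then A·3^0 = -4 gives A = -4, and T(k) = -4·3^k.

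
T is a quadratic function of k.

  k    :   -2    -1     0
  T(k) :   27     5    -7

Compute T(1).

Write T(k) = ak² + bk + c; the 3 given values yield a linear system in the 3 coefficients.
Solving, T(k) = 5k² - 7k - 7.
Then T(1) = -9.

-9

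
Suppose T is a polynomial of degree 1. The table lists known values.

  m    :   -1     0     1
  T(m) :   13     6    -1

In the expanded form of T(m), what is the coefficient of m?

-7

Write T(m) = am + b; the 3 given values yield a linear system in the 2 coefficients.
Solving, T(m) = -7m + 6.
The coefficient of m is -7.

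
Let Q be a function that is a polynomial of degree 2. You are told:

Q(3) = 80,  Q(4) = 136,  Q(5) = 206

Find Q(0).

Write Q(m) = am² + bm + c; the 3 given values yield a linear system in the 3 coefficients.
Solving, Q(m) = 7m² + 7m - 4.
Then Q(0) = -4.

-4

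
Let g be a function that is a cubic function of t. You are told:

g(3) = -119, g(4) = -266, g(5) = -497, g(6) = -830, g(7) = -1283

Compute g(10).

-3542

First differences: -147, -231, -333, -453. Second differences: -84, -102, -120. Third differences: -18, -18.
Level-3 differences are constant, so g has degree 3.
Fitting a degree-3 polynomial gives g(t) = -3t³ - 6t² + 6t - 2.
Then g(10) = -3542.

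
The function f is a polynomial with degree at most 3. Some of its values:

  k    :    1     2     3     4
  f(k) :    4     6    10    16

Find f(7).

First differences: 2, 4, 6. Second differences: 2, 2.
Level-2 differences are constant, so f has degree 2.
Fitting a degree-2 polynomial gives f(k) = k² - k + 4.
Then f(7) = 46.

46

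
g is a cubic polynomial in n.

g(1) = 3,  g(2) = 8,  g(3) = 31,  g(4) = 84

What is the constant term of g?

4

Write g(n) = an³ + bn² + cn + d; the 4 given values yield a linear system in the 4 coefficients.
Solving, g(n) = 2n³ - 3n² + 4.
The constant term is g(0) = 4.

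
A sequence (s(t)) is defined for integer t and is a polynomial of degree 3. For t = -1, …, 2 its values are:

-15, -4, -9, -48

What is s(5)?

-549

Write s(t) = at³ + bt² + ct + d; the 4 given values yield a linear system in the 4 coefficients.
Solving, s(t) = -3t³ - 8t² + 6t - 4.
Then s(5) = -549.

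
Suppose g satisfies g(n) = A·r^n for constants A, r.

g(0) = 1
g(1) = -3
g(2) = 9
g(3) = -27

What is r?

-3

Consecutive ratio: -3/1 = -3, and 9/(-3) = -3, so r = -3.
Then A·(-3)^0 = 1 gives A = 1, and g(n) = 1·(-3)^n.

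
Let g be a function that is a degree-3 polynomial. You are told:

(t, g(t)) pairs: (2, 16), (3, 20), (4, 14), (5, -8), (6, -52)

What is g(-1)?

4

First differences: 4, -6, -22, -44. Second differences: -10, -16, -22. Third differences: -6, -6.
Level-3 differences are constant, so g has degree 3.
Fitting a degree-3 polynomial gives g(t) = -t³ + 4t² + 3t + 2.
Then g(-1) = 4.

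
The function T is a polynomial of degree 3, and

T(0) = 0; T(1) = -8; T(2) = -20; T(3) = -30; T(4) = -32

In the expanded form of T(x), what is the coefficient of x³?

First differences: -8, -12, -10, -2. Second differences: -4, 2, 8. Third differences: 6, 6.
Level-3 differences are constant, so T has degree 3.
Fitting a degree-3 polynomial gives T(x) = x³ - 5x² - 4x.
The coefficient of x³ is 1.

1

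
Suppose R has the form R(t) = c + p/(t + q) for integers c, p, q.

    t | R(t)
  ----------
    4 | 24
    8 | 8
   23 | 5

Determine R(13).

(R(t) − c)(t + q) = p for each data point; the three points give a linear system in c and q, then p follows.
Solving: c = 4, q = -3, p = 20, so R(t) = 4 + 20/(t − 3).
Then R(13) = 4 + 20/10 = 6.

6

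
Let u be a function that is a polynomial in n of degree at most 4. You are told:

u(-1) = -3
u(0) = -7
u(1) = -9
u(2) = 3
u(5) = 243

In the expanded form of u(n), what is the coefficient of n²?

1

Write u(n) = an^4 + bn³ + cn² + dn + e; the 5 given values yield a linear system in the 5 coefficients.
Solving, the leading coefficient vanishes, and u(n) = 2n³ + n² - 5n - 7.
The coefficient of n² is 1.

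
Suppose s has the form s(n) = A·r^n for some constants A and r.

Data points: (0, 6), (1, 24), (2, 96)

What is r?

4

Consecutive ratio: 24/6 = 4, and 96/24 = 4, so r = 4.
Then A·4^0 = 6 gives A = 6, and s(n) = 6·4^n.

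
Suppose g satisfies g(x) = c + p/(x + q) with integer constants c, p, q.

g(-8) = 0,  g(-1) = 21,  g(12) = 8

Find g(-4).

(g(x) − c)(x + q) = p for each data point; the three points give a linear system in c and q, then p follows.
Solving: c = 6, q = 3, p = 30, so g(x) = 6 + 30/(x + 3).
Then g(-4) = 6 + 30/(-1) = -24.

-24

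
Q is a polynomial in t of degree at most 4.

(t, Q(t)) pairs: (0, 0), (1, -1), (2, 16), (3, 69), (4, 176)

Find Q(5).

First differences: -1, 17, 53, 107. Second differences: 18, 36, 54. Third differences: 18, 18.
Level-3 differences are constant, so Q has degree 3.
Extending the table by one column gives the next first difference 179, so Q(5) = 176 + 179 = 355.

355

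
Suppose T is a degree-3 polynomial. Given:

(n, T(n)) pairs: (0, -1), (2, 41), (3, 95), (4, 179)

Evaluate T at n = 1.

11

Write T(n) = an³ + bn² + cn + d; the 4 given values yield a linear system in the 4 coefficients.
Solving, T(n) = n³ + 6n² + 5n - 1.
Then T(1) = 11.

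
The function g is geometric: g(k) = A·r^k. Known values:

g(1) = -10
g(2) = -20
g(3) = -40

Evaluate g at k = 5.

Consecutive ratio: -20/(-10) = 2, and -40/(-20) = 2, so r = 2.
Then A·2^1 = -10 gives A = -5, and g(k) = -5·2^k.
g(5) = -5·2^5 = -160.

-160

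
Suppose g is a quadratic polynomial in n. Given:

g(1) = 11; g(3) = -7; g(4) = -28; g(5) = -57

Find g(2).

Write g(n) = an² + bn + c; the 4 given values yield a linear system in the 3 coefficients.
Solving, g(n) = -4n² + 7n + 8.
Then g(2) = 6.

6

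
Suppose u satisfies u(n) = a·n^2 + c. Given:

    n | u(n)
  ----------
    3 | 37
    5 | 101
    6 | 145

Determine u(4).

From u(3) = 37 and u(5) = 101: 9a + c = 37 and 25a + c = 101.
Subtracting: 16a = 64, so a = 4; then c = 37 − 4·9 = 1.
So u(n) = 4n² + 1, and u(4) = 65.

65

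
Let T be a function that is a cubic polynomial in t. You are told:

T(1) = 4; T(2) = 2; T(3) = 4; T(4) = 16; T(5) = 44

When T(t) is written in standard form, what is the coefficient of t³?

First differences: -2, 2, 12, 28. Second differences: 4, 10, 16. Third differences: 6, 6.
Level-3 differences are constant, so T has degree 3.
Fitting a degree-3 polynomial gives T(t) = t³ - 4t² + 3t + 4.
The coefficient of t³ is 1.

1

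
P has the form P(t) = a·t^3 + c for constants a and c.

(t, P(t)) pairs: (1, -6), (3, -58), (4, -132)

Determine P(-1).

-2

From P(1) = -6 and P(3) = -58: 1a + c = -6 and 27a + c = -58.
Subtracting: 26a = -52, so a = -2; then c = -6 − (-2)·1 = -4.
So P(t) = -2t³ − 4, and P(-1) = -2.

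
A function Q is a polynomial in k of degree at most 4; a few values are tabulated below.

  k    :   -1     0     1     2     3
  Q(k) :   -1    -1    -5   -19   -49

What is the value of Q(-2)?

First differences: 0, -4, -14, -30. Second differences: -4, -10, -16. Third differences: -6, -6.
Level-3 differences are constant, so Q has degree 3.
Fitting a degree-3 polynomial gives Q(k) = -k³ - 2k² - k - 1.
Then Q(-2) = 1.

1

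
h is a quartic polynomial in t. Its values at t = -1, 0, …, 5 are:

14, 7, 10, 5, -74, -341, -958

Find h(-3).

Write h(t) = at^4 + bt³ + ct² + dt + e; the 7 given values yield a linear system in the 5 coefficients.
Solving, h(t) = -2t^4 + t³ + 7t² - 3t + 7.
Then h(-3) = -110.

-110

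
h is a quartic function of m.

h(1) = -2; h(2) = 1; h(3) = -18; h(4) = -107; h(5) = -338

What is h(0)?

Write h(m) = am^4 + bm³ + cm² + dm + e; the 5 given values yield a linear system in the 5 coefficients.
Solving, h(m) = -m^4 + 2m³ + 2m² - 2m - 3.
The constant term is h(0) = -3.

-3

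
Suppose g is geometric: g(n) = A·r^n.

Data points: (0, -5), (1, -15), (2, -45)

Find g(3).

Consecutive ratio: -15/(-5) = 3, and -45/(-15) = 3, so r = 3.
Then A·3^0 = -5 gives A = -5, and g(n) = -5·3^n.
g(3) = -5·3^3 = -135.

-135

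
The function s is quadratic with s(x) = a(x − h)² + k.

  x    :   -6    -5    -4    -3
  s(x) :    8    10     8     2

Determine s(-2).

-8

First differences 2, -2, -6; second difference -4 = 2a, so a = -2.
Expanding, the x-coefficient is −2ah = 4h; matching it to the data gives h = -5, and then k = 10.
So s(x) = -2(x + 5)² + 10.
s(-2) = -2·3² + 10 = -8.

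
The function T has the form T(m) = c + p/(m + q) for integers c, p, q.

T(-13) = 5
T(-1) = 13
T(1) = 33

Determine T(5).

-7

(T(m) − c)(m + q) = p for each data point; the three points give a linear system in c and q, then p follows.
Solving: c = 3, q = -2, p = -30, so T(m) = 3 − 30/(m − 2).
Then T(5) = 3 − 30/3 = -7.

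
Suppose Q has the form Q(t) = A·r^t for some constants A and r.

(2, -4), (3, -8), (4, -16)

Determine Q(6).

-64

Consecutive ratio: -8/(-4) = 2, and -16/(-8) = 2, so r = 2.
Then A·2^2 = -4 gives A = -1, and Q(t) = -1·2^t.
Q(6) = -1·2^6 = -64.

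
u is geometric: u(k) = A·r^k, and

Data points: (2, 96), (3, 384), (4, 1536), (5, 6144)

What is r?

4

Consecutive ratio: 384/96 = 4, and 1536/384 = 4, so r = 4.
Then A·4^2 = 96 gives A = 6, and u(k) = 6·4^k.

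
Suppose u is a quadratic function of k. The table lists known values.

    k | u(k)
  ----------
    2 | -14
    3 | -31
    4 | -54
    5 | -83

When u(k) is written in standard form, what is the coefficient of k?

-2

First differences: -17, -23, -29. Second differences: -6, -6.
Level-2 differences are constant, so u has degree 2.
Fitting a degree-2 polynomial gives u(k) = -3k² - 2k + 2.
The coefficient of k is -2.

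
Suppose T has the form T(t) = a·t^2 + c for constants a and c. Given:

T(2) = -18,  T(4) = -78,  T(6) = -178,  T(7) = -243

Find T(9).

-403

From T(2) = -18 and T(4) = -78: 4a + c = -18 and 16a + c = -78.
Subtracting: 12a = -60, so a = -5; then c = -18 − (-5)·4 = 2.
So T(t) = -5t² + 2, and T(9) = -403.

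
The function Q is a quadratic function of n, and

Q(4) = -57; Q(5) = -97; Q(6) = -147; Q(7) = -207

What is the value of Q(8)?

-277

Write Q(n) = an² + bn + c; the 4 given values yield a linear system in the 3 coefficients.
Solving, Q(n) = -5n² + 5n + 3.
Then Q(8) = -277.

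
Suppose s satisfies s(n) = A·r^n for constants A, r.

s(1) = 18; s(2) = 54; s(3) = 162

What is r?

Consecutive ratio: 54/18 = 3, and 162/54 = 3, so r = 3.
Then A·3^1 = 18 gives A = 6, and s(n) = 6·3^n.

3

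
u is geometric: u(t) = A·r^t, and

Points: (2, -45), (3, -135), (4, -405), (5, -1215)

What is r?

3

Consecutive ratio: -135/(-45) = 3, and -405/(-135) = 3, so r = 3.
Then A·3^2 = -45 gives A = -5, and u(t) = -5·3^t.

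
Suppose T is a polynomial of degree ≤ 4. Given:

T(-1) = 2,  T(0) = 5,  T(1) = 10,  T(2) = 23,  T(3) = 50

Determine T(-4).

-55

First differences: 3, 5, 13, 27. Second differences: 2, 8, 14. Third differences: 6, 6.
Level-3 differences are constant, so T has degree 3.
Fitting a degree-3 polynomial gives T(x) = x³ + x² + 3x + 5.
Then T(-4) = -55.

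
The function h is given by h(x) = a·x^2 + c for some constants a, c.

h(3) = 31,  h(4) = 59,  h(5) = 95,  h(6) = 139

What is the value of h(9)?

319

From h(3) = 31 and h(4) = 59: 9a + c = 31 and 16a + c = 59.
Subtracting: 7a = 28, so a = 4; then c = 31 − 4·9 = -5.
So h(x) = 4x² − 5, and h(9) = 319.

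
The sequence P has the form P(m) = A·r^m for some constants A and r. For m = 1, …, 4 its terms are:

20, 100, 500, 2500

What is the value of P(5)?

12500

Consecutive ratio: 100/20 = 5, and 500/100 = 5, so r = 5.
Then A·5^1 = 20 gives A = 4, and P(m) = 4·5^m.
P(5) = 4·5^5 = 12500.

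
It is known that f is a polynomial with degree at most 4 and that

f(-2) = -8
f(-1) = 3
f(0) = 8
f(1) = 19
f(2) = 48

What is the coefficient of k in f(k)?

Write f(k) = ak^4 + bk³ + ck² + dk + e; the 5 given values yield a linear system in the 5 coefficients.
Solving, the leading coefficient vanishes, and f(k) = 2k³ + 3k² + 6k + 8.
The coefficient of k is 6.

6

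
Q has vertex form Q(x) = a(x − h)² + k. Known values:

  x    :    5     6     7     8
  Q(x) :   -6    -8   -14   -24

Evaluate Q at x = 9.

First differences -2, -6, -10; second difference -4 = 2a, so a = -2.
Expanding, the x-coefficient is −2ah = 4h; matching it to the data gives h = 5, and then k = -6.
So Q(x) = -2(x − 5)² − 6.
Q(9) = -2·4² − 6 = -38.

-38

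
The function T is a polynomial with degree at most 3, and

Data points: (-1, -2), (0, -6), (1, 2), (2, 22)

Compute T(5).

First differences: -4, 8, 20. Second differences: 12, 12.
Level-2 differences are constant, so T has degree 2.
Fitting a degree-2 polynomial gives T(k) = 6k² + 2k - 6.
Then T(5) = 154.

154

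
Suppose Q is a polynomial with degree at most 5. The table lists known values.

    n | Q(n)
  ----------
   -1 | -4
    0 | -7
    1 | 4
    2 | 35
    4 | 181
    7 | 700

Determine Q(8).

977

Write Q(n) = an^5 + bn^4 + cn³ + dn² + en + p; the 6 given values yield a linear system in the 6 coefficients.
Solving, the top 2 coefficients vanish, and Q(n) = n³ + 7n² + 3n - 7.
Then Q(8) = 977.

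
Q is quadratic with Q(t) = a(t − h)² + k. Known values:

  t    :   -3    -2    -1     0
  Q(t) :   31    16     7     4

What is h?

First differences -15, -9, -3; second difference 6 = 2a, so a = 3.
Expanding, the t-coefficient is −2ah = -6h; matching it to the data gives h = 0, and then k = 4.
So Q(t) = 3(t + 0)² + 4.
Hence h = 0.

0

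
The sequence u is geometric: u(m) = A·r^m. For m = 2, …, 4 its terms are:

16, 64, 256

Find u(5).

Consecutive ratio: 64/16 = 4, and 256/64 = 4, so r = 4.
Then A·4^2 = 16 gives A = 1, and u(m) = 1·4^m.
u(5) = 1·4^5 = 1024.

1024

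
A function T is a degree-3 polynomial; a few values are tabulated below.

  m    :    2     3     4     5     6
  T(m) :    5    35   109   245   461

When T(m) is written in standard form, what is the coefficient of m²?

First differences: 30, 74, 136, 216. Second differences: 44, 62, 80. Third differences: 18, 18.
Level-3 differences are constant, so T has degree 3.
Fitting a degree-3 polynomial gives T(m) = 3m³ - 5m² - 2m + 5.
The coefficient of m² is -5.

-5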